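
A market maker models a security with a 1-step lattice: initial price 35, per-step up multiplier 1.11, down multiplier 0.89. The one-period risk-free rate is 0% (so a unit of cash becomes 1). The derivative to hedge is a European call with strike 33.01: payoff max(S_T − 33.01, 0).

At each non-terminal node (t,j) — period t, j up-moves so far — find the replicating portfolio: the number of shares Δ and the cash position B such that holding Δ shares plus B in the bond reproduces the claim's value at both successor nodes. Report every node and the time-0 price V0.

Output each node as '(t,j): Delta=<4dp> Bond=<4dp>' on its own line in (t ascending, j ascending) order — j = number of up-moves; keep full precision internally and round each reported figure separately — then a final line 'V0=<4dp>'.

(0,0): Delta=0.7584 Bond=-23.6255
V0=2.9200

Risk-neutral probability p* = (R−d)/(u−d) = (1−0.89)/(1.11−0.89) = 0.5000.
Terminal values V(1,·): V(1,0)=0.0000, V(1,1)=5.8400
(0,0): S=35.0000. Δ = (V_up−V_dn)/(S_up−S_dn) = (5.8400−0.0000)/(38.8500−31.1500) = 0.7584. V = [p*·5.8400 + (1−p*)·0.0000]/1 = 2.9200. B = V − Δ·S = -23.6255.
Self-financing check: at every node Δ·S+B equals the discounted successor values.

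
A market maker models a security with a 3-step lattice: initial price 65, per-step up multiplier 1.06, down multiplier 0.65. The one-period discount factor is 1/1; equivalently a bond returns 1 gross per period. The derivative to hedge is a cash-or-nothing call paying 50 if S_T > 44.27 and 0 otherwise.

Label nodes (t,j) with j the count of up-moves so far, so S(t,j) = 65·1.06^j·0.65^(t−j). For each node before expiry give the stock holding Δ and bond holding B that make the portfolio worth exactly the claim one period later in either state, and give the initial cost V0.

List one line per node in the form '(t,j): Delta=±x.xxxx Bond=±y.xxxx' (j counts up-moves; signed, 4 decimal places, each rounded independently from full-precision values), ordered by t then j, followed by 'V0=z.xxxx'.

Since d<R<u, set p* = (R−d)/(u−d) = 0.8537; price each node as the discounted p*-expectation of its children.
Terminal values V(3,·): V(3,0)=0.0000, V(3,1)=0.0000, V(3,2)=50.0000, V(3,3)=50.0000
(2,0): S=27.4625. Δ = (V_up−V_dn)/(S_up−S_dn) = (0.0000−0.0000)/(29.1103−17.8506) = 0.0000. V = [p*·0.0000 + (1−p*)·0.0000]/1 = 0.0000. B = V − Δ·S = 0.0000.
(2,1): S=44.7850. Δ = (V_up−V_dn)/(S_up−S_dn) = (50.0000−0.0000)/(47.4721−29.1103) = 2.7230. V = [p*·50.0000 + (1−p*)·0.0000]/1 = 42.6829. B = V − Δ·S = -79.2683.
(2,2): S=73.0340. Δ = (V_up−V_dn)/(S_up−S_dn) = (50.0000−50.0000)/(77.4160−47.4721) = 0.0000. V = [p*·50.0000 + (1−p*)·50.0000]/1 = 50.0000. B = V − Δ·S = 50.0000.
(1,0): S=42.2500. Δ = (V_up−V_dn)/(S_up−S_dn) = (42.6829−0.0000)/(44.7850−27.4625) = 2.4640. V = [p*·42.6829 + (1−p*)·0.0000]/1 = 36.4366. B = V − Δ·S = -67.6681.
(1,1): S=68.9000. Δ = (V_up−V_dn)/(S_up−S_dn) = (50.0000−42.6829)/(73.0340−44.7850) = 0.2590. V = [p*·50.0000 + (1−p*)·42.6829]/1 = 48.9292. B = V − Δ·S = 31.0827.
(0,0): S=65.0000. Δ = (V_up−V_dn)/(S_up−S_dn) = (48.9292−36.4366)/(68.9000−42.2500) = 0.4688. V = [p*·48.9292 + (1−p*)·36.4366]/1 = 47.1010. B = V − Δ·S = 16.6314.
Each (Δ,B) replicates both successor values, so the strategy is self-financing and V0 is arbitrage-free.

(0,0): Delta=0.4688 Bond=16.6314
(1,0): Delta=2.4640 Bond=-67.6681
(1,1): Delta=0.2590 Bond=31.0827
(2,0): Delta=0.0000 Bond=0.0000
(2,1): Delta=2.7230 Bond=-79.2683
(2,2): Delta=0.0000 Bond=50.0000
V0=47.1010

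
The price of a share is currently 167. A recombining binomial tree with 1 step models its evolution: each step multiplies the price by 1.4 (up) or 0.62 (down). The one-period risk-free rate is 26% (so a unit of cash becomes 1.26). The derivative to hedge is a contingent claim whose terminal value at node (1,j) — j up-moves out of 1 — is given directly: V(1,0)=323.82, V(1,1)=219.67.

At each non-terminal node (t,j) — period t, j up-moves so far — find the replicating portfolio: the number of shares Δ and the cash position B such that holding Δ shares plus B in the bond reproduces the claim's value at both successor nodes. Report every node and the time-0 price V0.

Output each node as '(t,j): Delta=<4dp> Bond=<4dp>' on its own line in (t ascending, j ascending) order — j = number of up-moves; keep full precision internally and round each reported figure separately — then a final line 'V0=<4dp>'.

No-arbitrage ⇒ martingale measure with p* = (R−d)/(u−d) = 0.8205.
At expiry t=1: V(1,0)=323.8200, V(1,1)=219.6700
Node (0,0) S=167.0000: V=(p*·219.6700+(1−p*)·323.8200)/1.26=189.1775; Δ=(219.6700−323.8200)/(233.8000−103.5400)=-0.7996; B=V−Δ·S=322.7031
Each (Δ,B) replicates both successor values, so the strategy is self-financing and V0 is arbitrage-free.

(0,0): Delta=-0.7996 Bond=322.7031
V0=189.1775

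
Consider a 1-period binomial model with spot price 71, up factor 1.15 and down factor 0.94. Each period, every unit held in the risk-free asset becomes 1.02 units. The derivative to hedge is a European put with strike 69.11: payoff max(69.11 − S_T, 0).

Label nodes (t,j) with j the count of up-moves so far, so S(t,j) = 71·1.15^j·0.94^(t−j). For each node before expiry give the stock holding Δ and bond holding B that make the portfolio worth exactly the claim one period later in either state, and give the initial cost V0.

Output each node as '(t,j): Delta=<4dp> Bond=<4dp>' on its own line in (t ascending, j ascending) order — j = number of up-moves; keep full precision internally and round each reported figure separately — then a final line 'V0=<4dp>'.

Risk-neutral probability p* = (R−d)/(u−d) = (1.02−0.94)/(1.15−0.94) = 0.3810.
Terminal values V(1,·): V(1,0)=2.3700, V(1,1)=0.0000
(0,0): S=71.0000. Δ = (V_up−V_dn)/(S_up−S_dn) = (0.0000−2.3700)/(81.6500−66.7400) = -0.1590. V = [p*·0.0000 + (1−p*)·2.3700]/1.02 = 1.4384. B = V − Δ·S = 12.7241.
The time-0 hedge costs 1.4384, which is the no-arbitrage price.

(0,0): Delta=-0.1590 Bond=12.7241
V0=1.4384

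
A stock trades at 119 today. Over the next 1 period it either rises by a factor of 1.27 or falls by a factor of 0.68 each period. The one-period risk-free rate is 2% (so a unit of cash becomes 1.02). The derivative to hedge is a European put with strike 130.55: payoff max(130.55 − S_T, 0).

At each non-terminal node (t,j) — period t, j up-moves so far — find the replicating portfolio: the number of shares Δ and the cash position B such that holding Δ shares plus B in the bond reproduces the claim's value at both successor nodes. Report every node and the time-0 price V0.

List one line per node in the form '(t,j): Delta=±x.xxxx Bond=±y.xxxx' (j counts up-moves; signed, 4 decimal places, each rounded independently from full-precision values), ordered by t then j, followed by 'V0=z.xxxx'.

Under the risk-neutral measure, an up-move has probability p* = (R−d)/(u−d) = 0.5763 and values discount at R = 1.02.
At expiry t=1: V(1,0)=49.6300, V(1,1)=0.0000
(0,0): S=119.0000. Δ = (V_up−V_dn)/(S_up−S_dn) = (0.0000−49.6300)/(151.1300−80.9200) = -0.7069. V = [p*·0.0000 + (1−p*)·49.6300]/1.02 = 20.6173. B = V − Δ·S = 104.7360.
Each (Δ,B) replicates both successor values, so the strategy is self-financing and V0 is arbitrage-free.

(0,0): Delta=-0.7069 Bond=104.7360
V0=20.6173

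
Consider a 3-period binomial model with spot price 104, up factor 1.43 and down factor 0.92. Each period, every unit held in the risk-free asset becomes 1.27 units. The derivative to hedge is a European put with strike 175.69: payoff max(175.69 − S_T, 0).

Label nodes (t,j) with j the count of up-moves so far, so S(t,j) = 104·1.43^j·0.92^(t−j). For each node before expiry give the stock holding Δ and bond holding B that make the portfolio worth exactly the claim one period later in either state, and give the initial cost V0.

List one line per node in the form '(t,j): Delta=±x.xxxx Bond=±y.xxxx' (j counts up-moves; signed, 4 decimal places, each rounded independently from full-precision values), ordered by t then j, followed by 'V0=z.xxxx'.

Risk-neutral probability p* = (R−d)/(u−d) = (1.27−0.92)/(1.43−0.92) = 0.6863.
At expiry t=3: V(3,0)=94.7064, V(3,1)=49.8134, V(3,2)=0.0000, V(3,3)=0.0000
Node (2,0) S=88.0256: V=(p*·49.8134+(1−p*)·94.7064)/1.27=50.3130; Δ=(49.8134−94.7064)/(125.8766−80.9836)=-1.0000; B=V−Δ·S=138.3386
Node (2,1) S=136.8224: V=(p*·0.0000+(1−p*)·49.8134)/1.27=12.3053; Δ=(0.0000−49.8134)/(195.6560−125.8766)=-0.7139; B=V−Δ·S=109.9786
Node (2,2) S=212.6696: V=(p*·0.0000+(1−p*)·0.0000)/1.27=0.0000; Δ=(0.0000−0.0000)/(304.1175−195.6560)=0.0000; B=V−Δ·S=0.0000
Node (1,0) S=95.6800: V=(p*·12.3053+(1−p*)·50.3130)/1.27=19.0782; Δ=(12.3053−50.3130)/(136.8224−88.0256)=-0.7789; B=V−Δ·S=93.6030
Node (1,1) S=148.7200: V=(p*·0.0000+(1−p*)·12.3053)/1.27=3.0398; Δ=(0.0000−12.3053)/(212.6696−136.8224)=-0.1622; B=V−Δ·S=27.1678
Node (0,0) S=104.0000: V=(p*·3.0398+(1−p*)·19.0782)/1.27=6.3554; Δ=(3.0398−19.0782)/(148.7200−95.6800)=-0.3024; B=V−Δ·S=37.8033
The time-0 hedge costs 6.3554, which is the no-arbitrage price.

(0,0): Delta=-0.3024 Bond=37.8033
(1,0): Delta=-0.7789 Bond=93.6030
(1,1): Delta=-0.1622 Bond=27.1678
(2,0): Delta=-1.0000 Bond=138.3386
(2,1): Delta=-0.7139 Bond=109.9786
(2,2): Delta=0.0000 Bond=0.0000
V0=6.3554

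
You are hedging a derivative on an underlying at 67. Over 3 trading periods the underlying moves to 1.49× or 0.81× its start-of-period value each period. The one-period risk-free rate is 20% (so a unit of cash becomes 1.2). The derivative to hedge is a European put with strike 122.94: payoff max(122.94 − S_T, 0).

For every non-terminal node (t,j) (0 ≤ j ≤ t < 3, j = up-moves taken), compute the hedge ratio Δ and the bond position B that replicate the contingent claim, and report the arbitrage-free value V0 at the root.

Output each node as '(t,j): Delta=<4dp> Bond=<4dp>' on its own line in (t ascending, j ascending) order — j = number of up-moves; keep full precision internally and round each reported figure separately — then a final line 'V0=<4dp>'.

Risk-neutral probability p* = (R−d)/(u−d) = (1.2−0.81)/(1.49−0.81) = 0.5735.
Terminal values V(3,·): V(3,0)=87.3335, V(3,1)=57.4415, V(3,2)=2.4552, V(3,3)=0.0000
  t=2,j=0: stock 43.9587 → up 65.4985 (V=57.4415), down 35.6065 (V=87.3335). Price 58.4913; hedge Δ=-1.0000, bond B=102.4500.
  t=2,j=1: stock 80.8623 → up 120.4848 (V=2.4552), down 65.4985 (V=57.4415). Price 21.5877; hedge Δ=-1.0000, bond B=102.4500.
  t=2,j=2: stock 148.7467 → up 221.6326 (V=0.0000), down 120.4848 (V=2.4552). Price 0.8725; hedge Δ=-0.0243, bond B=4.4831.
  t=1,j=0: stock 54.2700 → up 80.8623 (V=21.5877), down 43.9587 (V=58.4913). Price 31.1050; hedge Δ=-1.0000, bond B=85.3750.
  t=1,j=1: stock 99.8300 → up 148.7467 (V=0.8725), down 80.8623 (V=21.5877). Price 8.0891; hedge Δ=-0.3052, bond B=38.5526.
  t=0,j=0: stock 67.0000 → up 99.8300 (V=8.0891), down 54.2700 (V=31.1050). Price 14.9206; hedge Δ=-0.5052, bond B=48.7675.
Self-financing check: at every node Δ·S+B equals the discounted successor values.

(0,0): Delta=-0.5052 Bond=48.7675
(1,0): Delta=-1.0000 Bond=85.3750
(1,1): Delta=-0.3052 Bond=38.5526
(2,0): Delta=-1.0000 Bond=102.4500
(2,1): Delta=-1.0000 Bond=102.4500
(2,2): Delta=-0.0243 Bond=4.4831
V0=14.9206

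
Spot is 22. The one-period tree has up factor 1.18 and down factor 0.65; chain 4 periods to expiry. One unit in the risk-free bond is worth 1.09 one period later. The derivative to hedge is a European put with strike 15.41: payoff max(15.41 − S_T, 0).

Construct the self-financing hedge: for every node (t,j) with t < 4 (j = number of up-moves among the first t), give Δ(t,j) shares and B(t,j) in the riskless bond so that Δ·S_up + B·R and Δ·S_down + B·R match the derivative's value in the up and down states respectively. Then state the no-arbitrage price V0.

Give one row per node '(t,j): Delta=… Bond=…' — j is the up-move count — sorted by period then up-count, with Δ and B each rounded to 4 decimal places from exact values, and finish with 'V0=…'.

(0,0): Delta=-0.0861 Bond=2.2040
(1,0): Delta=-0.3811 Bond=6.6221
(1,1): Delta=-0.0528 Bond=1.5393
(2,0): Delta=-1.0000 Bond=12.9703
(2,1): Delta=-0.3114 Bond=6.0414
(2,2): Delta=-0.0237 Bond=0.7852
(3,0): Delta=-1.0000 Bond=14.1376
(3,1): Delta=-1.0000 Bond=14.1376
(3,2): Delta=-0.2338 Bond=5.0404
(3,3): Delta=0.0000 Bond=0.0000
V0=0.3106

Under the risk-neutral measure, an up-move has probability p* = (R−d)/(u−d) = 0.8302 and values discount at R = 1.09.
Terminal payoffs: V(4,0)=11.4829, V(4,1)=8.2807, V(4,2)=2.4676, V(4,3)=0.0000, V(4,4)=0.0000
(3,0): S=6.0418. Δ = (V_up−V_dn)/(S_up−S_dn) = (8.2807−11.4829)/(7.1293−3.9271) = -1.0000. V = [p*·8.2807 + (1−p*)·11.4829]/1.09 = 8.0959. B = V − Δ·S = 14.1376.
(3,1): S=10.9681. Δ = (V_up−V_dn)/(S_up−S_dn) = (2.4676−8.2807)/(12.9424−7.1293) = -1.0000. V = [p*·2.4676 + (1−p*)·8.2807]/1.09 = 3.1695. B = V − Δ·S = 14.1376.
(3,2): S=19.9113. Δ = (V_up−V_dn)/(S_up−S_dn) = (0.0000−2.4676)/(23.4954−12.9424) = -0.2338. V = [p*·0.0000 + (1−p*)·2.4676]/1.09 = 0.3844. B = V − Δ·S = 5.0404.
(3,3): S=36.1467. Δ = (V_up−V_dn)/(S_up−S_dn) = (0.0000−0.0000)/(42.6531−23.4954) = 0.0000. V = [p*·0.0000 + (1−p*)·0.0000]/1.09 = 0.0000. B = V − Δ·S = 0.0000.
(2,0): S=9.2950. Δ = (V_up−V_dn)/(S_up−S_dn) = (3.1695−8.0959)/(10.9681−6.0418) = -1.0000. V = [p*·3.1695 + (1−p*)·8.0959]/1.09 = 3.6753. B = V − Δ·S = 12.9703.
(2,1): S=16.8740. Δ = (V_up−V_dn)/(S_up−S_dn) = (0.3844−3.1695)/(19.9113−10.9681) = -0.3114. V = [p*·0.3844 + (1−p*)·3.1695]/1.09 = 0.7866. B = V − Δ·S = 6.0414.
(2,2): S=30.6328. Δ = (V_up−V_dn)/(S_up−S_dn) = (0.0000−0.3844)/(36.1467−19.9113) = -0.0237. V = [p*·0.0000 + (1−p*)·0.3844]/1.09 = 0.0599. B = V − Δ·S = 0.7852.
(1,0): S=14.3000. Δ = (V_up−V_dn)/(S_up−S_dn) = (0.7866−3.6753)/(16.8740−9.2950) = -0.3811. V = [p*·0.7866 + (1−p*)·3.6753]/1.09 = 1.1717. B = V − Δ·S = 6.6221.
(1,1): S=25.9600. Δ = (V_up−V_dn)/(S_up−S_dn) = (0.0599−0.7866)/(30.6328−16.8740) = -0.0528. V = [p*·0.0599 + (1−p*)·0.7866]/1.09 = 0.1682. B = V − Δ·S = 1.5393.
(0,0): S=22.0000. Δ = (V_up−V_dn)/(S_up−S_dn) = (0.1682−1.1717)/(25.9600−14.3000) = -0.0861. V = [p*·0.1682 + (1−p*)·1.1717]/1.09 = 0.3106. B = V − Δ·S = 2.2040.
Check: Δ(0,0)·S0 + B(0,0) = 0.3106 = V0.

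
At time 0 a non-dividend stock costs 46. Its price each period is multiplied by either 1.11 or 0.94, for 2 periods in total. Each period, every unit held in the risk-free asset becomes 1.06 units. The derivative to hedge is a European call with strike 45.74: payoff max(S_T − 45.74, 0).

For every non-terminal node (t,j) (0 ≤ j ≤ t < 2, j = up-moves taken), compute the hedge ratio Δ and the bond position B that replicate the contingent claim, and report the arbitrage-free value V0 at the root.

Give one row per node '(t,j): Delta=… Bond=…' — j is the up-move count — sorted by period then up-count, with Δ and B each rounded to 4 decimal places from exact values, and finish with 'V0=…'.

Risk-neutral probability p* = (R−d)/(u−d) = (1.06−0.94)/(1.11−0.94) = 0.7059.
Terminal values V(2,·): V(2,0)=0.0000, V(2,1)=2.2564, V(2,2)=10.9366
  t=1,j=0: stock 43.2400 → up 47.9964 (V=2.2564), down 40.6456 (V=0.0000). Price 1.5026; hedge Δ=0.3070, bond B=-11.7703.
  t=1,j=1: stock 51.0600 → up 56.6766 (V=10.9366), down 47.9964 (V=2.2564). Price 7.9091; hedge Δ=1.0000, bond B=-43.1509.
  t=0,j=0: stock 46.0000 → up 51.0600 (V=7.9091), down 43.2400 (V=1.5026). Price 5.6838; hedge Δ=0.8192, bond B=-32.0013.
Root portfolio cost Δ·46+B reproduces V0=5.6838.

(0,0): Delta=0.8192 Bond=-32.0013
(1,0): Delta=0.3070 Bond=-11.7703
(1,1): Delta=1.0000 Bond=-43.1509
V0=5.6838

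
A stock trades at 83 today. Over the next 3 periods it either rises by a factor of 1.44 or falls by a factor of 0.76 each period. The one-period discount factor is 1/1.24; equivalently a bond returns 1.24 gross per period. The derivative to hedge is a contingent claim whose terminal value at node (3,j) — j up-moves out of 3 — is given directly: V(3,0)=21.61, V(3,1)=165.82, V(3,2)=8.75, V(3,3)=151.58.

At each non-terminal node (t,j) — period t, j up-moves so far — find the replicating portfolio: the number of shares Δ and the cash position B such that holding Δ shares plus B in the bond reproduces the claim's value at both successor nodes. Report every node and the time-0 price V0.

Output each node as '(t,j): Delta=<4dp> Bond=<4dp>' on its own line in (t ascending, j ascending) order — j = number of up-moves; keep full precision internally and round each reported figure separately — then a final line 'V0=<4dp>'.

(0,0): Delta=0.2123 Bond=28.5798
(1,0): Delta=-1.2871 Bond=130.0191
(1,1): Delta=0.5420 Bond=-3.9694
(2,0): Delta=4.4237 Bond=-112.5531
(2,1): Delta=-2.5429 Bond=275.2974
(2,2): Delta=1.2204 Bond=-121.6803
V0=46.2003

Risk-neutral probability p* = (R−d)/(u−d) = (1.24−0.76)/(1.44−0.76) = 0.7059.
Payoff layer (t=3): V(3,0)=21.6100, V(3,1)=165.8200, V(3,2)=8.7500, V(3,3)=151.5800
  t=2,j=0: stock 47.9408 → up 69.0348 (V=165.8200), down 36.4350 (V=21.6100). Price 99.5204; hedge Δ=4.4237, bond B=-112.5531.
  t=2,j=1: stock 90.8352 → up 130.8027 (V=8.7500), down 69.0348 (V=165.8200). Price 44.3121; hedge Δ=-2.5429, bond B=275.2974.
  t=2,j=2: stock 172.1088 → up 247.8367 (V=151.5800), down 130.8027 (V=8.7500). Price 88.3639; hedge Δ=1.2204, bond B=-121.6803.
  t=1,j=0: stock 63.0800 → up 90.8352 (V=44.3121), down 47.9408 (V=99.5204). Price 48.8305; hedge Δ=-1.2871, bond B=130.0191.
  t=1,j=1: stock 119.5200 → up 172.1088 (V=88.3639), down 90.8352 (V=44.3121). Price 60.8125; hedge Δ=0.5420, bond B=-3.9694.
  t=0,j=0: stock 83.0000 → up 119.5200 (V=60.8125), down 63.0800 (V=48.8305). Price 46.2003; hedge Δ=0.2123, bond B=28.5798.
Each (Δ,B) replicates both successor values, so the strategy is self-financing and V0 is arbitrage-free.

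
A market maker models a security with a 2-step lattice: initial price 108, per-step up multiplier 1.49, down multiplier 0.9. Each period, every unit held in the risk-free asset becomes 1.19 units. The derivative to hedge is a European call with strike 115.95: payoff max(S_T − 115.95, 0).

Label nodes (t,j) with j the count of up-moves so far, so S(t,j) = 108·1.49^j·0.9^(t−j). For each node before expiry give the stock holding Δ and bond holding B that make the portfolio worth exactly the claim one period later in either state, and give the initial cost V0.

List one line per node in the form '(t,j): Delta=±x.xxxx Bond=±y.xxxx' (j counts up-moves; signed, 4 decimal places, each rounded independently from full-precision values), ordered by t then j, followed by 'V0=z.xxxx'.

No-arbitrage ⇒ martingale measure with p* = (R−d)/(u−d) = 0.4915.
Terminal payoffs: V(2,0)=0.0000, V(2,1)=28.8780, V(2,2)=123.8208
Node (1,0) S=97.2000: V=(p*·28.8780+(1−p*)·0.0000)/1.19=11.9280; Δ=(28.8780−0.0000)/(144.8280−87.4800)=0.5036; B=V−Δ·S=-37.0178
Node (1,1) S=160.9200: V=(p*·123.8208+(1−p*)·28.8780)/1.19=63.4830; Δ=(123.8208−28.8780)/(239.7708−144.8280)=1.0000; B=V−Δ·S=-97.4370
Node (0,0) S=108.0000: V=(p*·63.4830+(1−p*)·11.9280)/1.19=31.3181; Δ=(63.4830−11.9280)/(160.9200−97.2000)=0.8091; B=V−Δ·S=-56.0633
Root portfolio cost Δ·108+B reproduces V0=31.3181.

(0,0): Delta=0.8091 Bond=-56.0633
(1,0): Delta=0.5036 Bond=-37.0178
(1,1): Delta=1.0000 Bond=-97.4370
V0=31.3181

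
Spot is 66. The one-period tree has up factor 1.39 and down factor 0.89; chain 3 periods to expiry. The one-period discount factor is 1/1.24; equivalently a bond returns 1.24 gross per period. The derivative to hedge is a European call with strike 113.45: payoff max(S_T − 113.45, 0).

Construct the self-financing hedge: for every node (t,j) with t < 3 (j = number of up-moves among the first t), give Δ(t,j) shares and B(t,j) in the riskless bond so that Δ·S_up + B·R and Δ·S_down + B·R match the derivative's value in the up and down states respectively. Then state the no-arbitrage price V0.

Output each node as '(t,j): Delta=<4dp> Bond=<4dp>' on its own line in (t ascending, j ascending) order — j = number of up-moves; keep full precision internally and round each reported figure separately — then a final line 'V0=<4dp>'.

(0,0): Delta=0.6161 Bond=-29.1728
(1,0): Delta=0.0008 Bond=-0.0337
(1,1): Delta=0.7849 Bond=-51.6631
(2,0): Delta=0.0000 Bond=0.0000
(2,1): Delta=0.0010 Bond=-0.0597
(2,2): Delta=1.0000 Bond=-91.4919
V0=11.4873

Risk-neutral probability p* = (R−d)/(u−d) = (1.24−0.89)/(1.39−0.89) = 0.7000.
At expiry t=3: V(3,0)=0.0000, V(3,1)=0.0000, V(3,2)=0.0416, V(3,3)=63.8009
  t=2,j=0: stock 52.2786 → up 72.6673 (V=0.0000), down 46.5280 (V=0.0000). Price 0.0000; hedge Δ=0.0000, bond B=0.0000.
  t=2,j=1: stock 81.6486 → up 113.4916 (V=0.0416), down 72.6673 (V=0.0000). Price 0.0235; hedge Δ=0.0010, bond B=-0.0597.
  t=2,j=2: stock 127.5186 → up 177.2509 (V=63.8009), down 113.4916 (V=0.0416). Price 36.0267; hedge Δ=1.0000, bond B=-91.4919.
  t=1,j=0: stock 58.7400 → up 81.6486 (V=0.0235), down 52.2786 (V=0.0000). Price 0.0132; hedge Δ=0.0008, bond B=-0.0337.
  t=1,j=1: stock 91.7400 → up 127.5186 (V=36.0267), down 81.6486 (V=0.0235). Price 20.3433; hedge Δ=0.7849, bond B=-51.6631.
  t=0,j=0: stock 66.0000 → up 91.7400 (V=20.3433), down 58.7400 (V=0.0132). Price 11.4873; hedge Δ=0.6161, bond B=-29.1728.
Self-financing check: at every node Δ·S+B equals the discounted successor values.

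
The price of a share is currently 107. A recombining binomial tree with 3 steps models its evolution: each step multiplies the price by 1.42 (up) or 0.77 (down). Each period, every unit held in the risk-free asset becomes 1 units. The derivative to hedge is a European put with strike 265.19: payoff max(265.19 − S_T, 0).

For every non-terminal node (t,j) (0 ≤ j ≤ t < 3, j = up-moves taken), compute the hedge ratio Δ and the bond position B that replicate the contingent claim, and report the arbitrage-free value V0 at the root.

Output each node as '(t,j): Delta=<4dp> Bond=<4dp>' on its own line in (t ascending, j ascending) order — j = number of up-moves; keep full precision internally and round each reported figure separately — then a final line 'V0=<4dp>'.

(0,0): Delta=-0.9259 Bond=259.0818
(1,0): Delta=-1.0000 Bond=265.1900
(1,1): Delta=-0.8525 Bond=247.9278
(2,0): Delta=-1.0000 Bond=265.1900
(2,1): Delta=-1.0000 Bond=265.1900
(2,2): Delta=-0.7063 Bond=216.4054
V0=160.0145

Under the risk-neutral measure, an up-move has probability p* = (R−d)/(u−d) = 0.3538 and values discount at R = 1.
Terminal payoffs: V(3,0)=216.3410, V(3,1)=175.1048, V(3,2)=99.0588, V(3,3)=0.0000
  t=2,j=0: stock 63.4403 → up 90.0852 (V=175.1048), down 48.8490 (V=216.3410). Price 201.7497; hedge Δ=-1.0000, bond B=265.1900.
  t=2,j=1: stock 116.9938 → up 166.1312 (V=99.0588), down 90.0852 (V=175.1048). Price 148.1962; hedge Δ=-1.0000, bond B=265.1900.
  t=2,j=2: stock 215.7548 → up 306.3718 (V=0.0000), down 166.1312 (V=99.0588). Price 64.0072; hedge Δ=-0.7063, bond B=216.4054.
  t=1,j=0: stock 82.3900 → up 116.9938 (V=148.1962), down 63.4403 (V=201.7497). Price 182.8000; hedge Δ=-1.0000, bond B=265.1900.
  t=1,j=1: stock 151.9400 → up 215.7548 (V=64.0072), down 116.9938 (V=148.1962). Price 118.4063; hedge Δ=-0.8525, bond B=247.9278.
  t=0,j=0: stock 107.0000 → up 151.9400 (V=118.4063), down 82.3900 (V=182.8000). Price 160.0145; hedge Δ=-0.9259, bond B=259.0818.
Each (Δ,B) replicates both successor values, so the strategy is self-financing and V0 is arbitrage-free.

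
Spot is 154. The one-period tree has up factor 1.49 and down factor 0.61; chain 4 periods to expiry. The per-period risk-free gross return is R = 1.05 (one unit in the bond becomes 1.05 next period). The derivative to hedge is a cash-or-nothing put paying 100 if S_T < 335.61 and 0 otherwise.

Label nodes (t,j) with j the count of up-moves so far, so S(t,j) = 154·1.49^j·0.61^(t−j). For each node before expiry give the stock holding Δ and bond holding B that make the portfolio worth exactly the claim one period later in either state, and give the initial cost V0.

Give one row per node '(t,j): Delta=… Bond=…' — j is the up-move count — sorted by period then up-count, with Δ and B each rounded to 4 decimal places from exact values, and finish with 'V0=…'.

Risk-neutral probability p* = (R−d)/(u−d) = (1.05−0.61)/(1.49−0.61) = 0.5000.
Payoff layer (t=4): V(4,0)=100.0000, V(4,1)=100.0000, V(4,2)=100.0000, V(4,3)=100.0000, V(4,4)=0.0000
  t=3,j=0: stock 34.9551 → up 52.0831 (V=100.0000), down 21.3226 (V=100.0000). Price 95.2381; hedge Δ=0.0000, bond B=95.2381.
  t=3,j=1: stock 85.3821 → up 127.2193 (V=100.0000), down 52.0831 (V=100.0000). Price 95.2381; hedge Δ=0.0000, bond B=95.2381.
  t=3,j=2: stock 208.5562 → up 310.7487 (V=100.0000), down 127.2193 (V=100.0000). Price 95.2381; hedge Δ=0.0000, bond B=95.2381.
  t=3,j=3: stock 509.4241 → up 759.0420 (V=0.0000), down 310.7487 (V=100.0000). Price 47.6190; hedge Δ=-0.2231, bond B=161.2554.
  t=2,j=0: stock 57.3034 → up 85.3821 (V=95.2381), down 34.9551 (V=95.2381). Price 90.7029; hedge Δ=0.0000, bond B=90.7029.
  t=2,j=1: stock 139.9706 → up 208.5562 (V=95.2381), down 85.3821 (V=95.2381). Price 90.7029; hedge Δ=0.0000, bond B=90.7029.
  t=2,j=2: stock 341.8954 → up 509.4241 (V=47.6190), down 208.5562 (V=95.2381). Price 68.0272; hedge Δ=-0.1583, bond B=122.1398.
  t=1,j=0: stock 93.9400 → up 139.9706 (V=90.7029), down 57.3034 (V=90.7029). Price 86.3838; hedge Δ=0.0000, bond B=86.3838.
  t=1,j=1: stock 229.4600 → up 341.8954 (V=68.0272), down 139.9706 (V=90.7029). Price 75.5858; hedge Δ=-0.1123, bond B=101.3537.
  t=0,j=0: stock 154.0000 → up 229.4600 (V=75.5858), down 93.9400 (V=86.3838). Price 77.1284; hedge Δ=-0.0797, bond B=89.3988.
Each (Δ,B) replicates both successor values, so the strategy is self-financing and V0 is arbitrage-free.

(0,0): Delta=-0.0797 Bond=89.3988
(1,0): Delta=0.0000 Bond=86.3838
(1,1): Delta=-0.1123 Bond=101.3537
(2,0): Delta=0.0000 Bond=90.7029
(2,1): Delta=0.0000 Bond=90.7029
(2,2): Delta=-0.1583 Bond=122.1398
(3,0): Delta=0.0000 Bond=95.2381
(3,1): Delta=0.0000 Bond=95.2381
(3,2): Delta=0.0000 Bond=95.2381
(3,3): Delta=-0.2231 Bond=161.2554
V0=77.1284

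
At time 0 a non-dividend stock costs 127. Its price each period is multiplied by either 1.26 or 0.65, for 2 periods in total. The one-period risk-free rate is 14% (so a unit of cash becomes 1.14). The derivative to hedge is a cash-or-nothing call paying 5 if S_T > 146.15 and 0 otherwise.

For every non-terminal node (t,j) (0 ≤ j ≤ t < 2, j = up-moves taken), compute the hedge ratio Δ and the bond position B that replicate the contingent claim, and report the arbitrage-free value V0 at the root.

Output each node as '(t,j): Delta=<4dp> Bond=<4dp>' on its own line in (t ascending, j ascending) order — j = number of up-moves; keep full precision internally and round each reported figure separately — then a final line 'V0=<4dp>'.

No-arbitrage ⇒ martingale measure with p* = (R−d)/(u−d) = 0.8033.
Payoff layer (t=2): V(2,0)=0.0000, V(2,1)=0.0000, V(2,2)=5.0000
Node (1,0) S=82.5500: V=(p*·0.0000+(1−p*)·0.0000)/1.14=0.0000; Δ=(0.0000−0.0000)/(104.0130−53.6575)=0.0000; B=V−Δ·S=0.0000
Node (1,1) S=160.0200: V=(p*·5.0000+(1−p*)·0.0000)/1.14=3.5232; Δ=(5.0000−0.0000)/(201.6252−104.0130)=0.0512; B=V−Δ·S=-4.6736
Node (0,0) S=127.0000: V=(p*·3.5232+(1−p*)·0.0000)/1.14=2.4825; Δ=(3.5232−0.0000)/(160.0200−82.5500)=0.0455; B=V−Δ·S=-3.2931
Self-financing check: at every node Δ·S+B equals the discounted successor values.

(0,0): Delta=0.0455 Bond=-3.2931
(1,0): Delta=0.0000 Bond=0.0000
(1,1): Delta=0.0512 Bond=-4.6736
V0=2.4825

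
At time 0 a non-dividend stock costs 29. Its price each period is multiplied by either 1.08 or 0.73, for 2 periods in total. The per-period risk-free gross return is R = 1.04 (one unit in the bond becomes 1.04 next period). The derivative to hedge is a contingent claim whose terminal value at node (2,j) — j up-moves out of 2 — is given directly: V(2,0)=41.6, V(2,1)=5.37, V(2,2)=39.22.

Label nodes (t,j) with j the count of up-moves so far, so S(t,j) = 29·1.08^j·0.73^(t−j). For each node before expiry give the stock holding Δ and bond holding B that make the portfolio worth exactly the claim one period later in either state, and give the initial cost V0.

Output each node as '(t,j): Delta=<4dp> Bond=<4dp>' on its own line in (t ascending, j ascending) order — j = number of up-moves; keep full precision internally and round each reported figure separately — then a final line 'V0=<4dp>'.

Risk-neutral probability p* = (R−d)/(u−d) = (1.04−0.73)/(1.08−0.73) = 0.8857.
Terminal payoffs: V(2,0)=41.6000, V(2,1)=5.3700, V(2,2)=39.2200
Node (1,0) S=21.1700: V=(p*·5.3700+(1−p*)·41.6000)/1.04=9.1448; Δ=(5.3700−41.6000)/(22.8636−15.4541)=-4.8897; B=V−Δ·S=112.6591
Node (1,1) S=31.3200: V=(p*·39.2200+(1−p*)·5.3700)/1.04=33.9918; Δ=(39.2200−5.3700)/(33.8256−22.8636)=3.0879; B=V−Δ·S=-62.7225
Node (0,0) S=29.0000: V=(p*·33.9918+(1−p*)·9.1448)/1.04=29.9539; Δ=(33.9918−9.1448)/(31.3200−21.1700)=2.4480; B=V−Δ·S=-41.0374
Each (Δ,B) replicates both successor values, so the strategy is self-financing and V0 is arbitrage-free.

(0,0): Delta=2.4480 Bond=-41.0374
(1,0): Delta=-4.8897 Bond=112.6591
(1,1): Delta=3.0879 Bond=-62.7225
V0=29.9539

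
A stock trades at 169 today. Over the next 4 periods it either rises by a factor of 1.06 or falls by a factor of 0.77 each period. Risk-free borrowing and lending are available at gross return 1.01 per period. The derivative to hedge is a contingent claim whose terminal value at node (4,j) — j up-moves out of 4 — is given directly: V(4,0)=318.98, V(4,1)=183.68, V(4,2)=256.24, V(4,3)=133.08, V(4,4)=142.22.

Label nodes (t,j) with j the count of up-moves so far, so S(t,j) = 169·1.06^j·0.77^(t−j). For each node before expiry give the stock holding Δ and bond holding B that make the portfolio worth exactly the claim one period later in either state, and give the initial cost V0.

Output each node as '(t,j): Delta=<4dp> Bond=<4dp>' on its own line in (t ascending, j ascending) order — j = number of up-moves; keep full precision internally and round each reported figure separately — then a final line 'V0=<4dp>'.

(0,0): Delta=-0.6691 Bond=260.5320
(1,0): Delta=-1.7578 Bond=404.8009
(1,1): Delta=-0.5044 Bond=233.6241
(2,0): Delta=1.2512 Bond=107.3465
(2,1): Delta=-2.2131 Bond=471.6619
(2,2): Delta=-0.2458 Bond=186.8558
(3,0): Delta=-6.0470 Bond=671.5097
(3,1): Delta=2.3557 Bond=-8.8904
(3,2): Delta=-2.9046 Bond=577.4763
(3,3): Delta=0.1566 Bond=107.7344
V0=147.4482

No-arbitrage ⇒ martingale measure with p* = (R−d)/(u−d) = 0.8276.
Terminal values V(4,·): V(4,0)=318.9800, V(4,1)=183.6800, V(4,2)=256.2400, V(4,3)=133.0800, V(4,4)=142.2200
Node (3,0) S=77.1541: V=(p*·183.6800+(1−p*)·318.9800)/1.01=204.9580; Δ=(183.6800−318.9800)/(81.7833−59.4086)=-6.0470; B=V−Δ·S=671.5097
Node (3,1) S=106.2121: V=(p*·256.2400+(1−p*)·183.6800)/1.01=241.3165; Δ=(256.2400−183.6800)/(112.5848−81.7833)=2.3557; B=V−Δ·S=-8.8904
Node (3,2) S=146.2141: V=(p*·133.0800+(1−p*)·256.2400)/1.01=152.7866; Δ=(133.0800−256.2400)/(154.9869−112.5848)=-2.9046; B=V−Δ·S=577.4763
Node (3,3) S=201.2817: V=(p*·142.2200+(1−p*)·133.0800)/1.01=139.2516; Δ=(142.2200−133.0800)/(213.3586−154.9869)=0.1566; B=V−Δ·S=107.7344
Node (2,0) S=100.2001: V=(p*·241.3165+(1−p*)·204.9580)/1.01=232.7206; Δ=(241.3165−204.9580)/(106.2121−77.1541)=1.2512; B=V−Δ·S=107.3465
Node (2,1) S=137.9378: V=(p*·152.7866+(1−p*)·241.3165)/1.01=166.3865; Δ=(152.7866−241.3165)/(146.2141−106.2121)=-2.2131; B=V−Δ·S=471.6619
Node (2,2) S=189.8884: V=(p*·139.2516+(1−p*)·152.7866)/1.01=140.1834; Δ=(139.2516−152.7866)/(201.2817−146.2141)=-0.2458; B=V−Δ·S=186.8558
Node (1,0) S=130.1300: V=(p*·166.3865+(1−p*)·232.7206)/1.01=176.0628; Δ=(166.3865−232.7206)/(137.9378−100.2001)=-1.7578; B=V−Δ·S=404.8009
Node (1,1) S=179.1400: V=(p*·140.1834+(1−p*)·166.3865)/1.01=143.2685; Δ=(140.1834−166.3865)/(189.8884−137.9378)=-0.5044; B=V−Δ·S=233.6241
Node (0,0) S=169.0000: V=(p*·143.2685+(1−p*)·176.0628)/1.01=147.4482; Δ=(143.2685−176.0628)/(179.1400−130.1300)=-0.6691; B=V−Δ·S=260.5320
The time-0 hedge costs 147.4482, which is the no-arbitrage price.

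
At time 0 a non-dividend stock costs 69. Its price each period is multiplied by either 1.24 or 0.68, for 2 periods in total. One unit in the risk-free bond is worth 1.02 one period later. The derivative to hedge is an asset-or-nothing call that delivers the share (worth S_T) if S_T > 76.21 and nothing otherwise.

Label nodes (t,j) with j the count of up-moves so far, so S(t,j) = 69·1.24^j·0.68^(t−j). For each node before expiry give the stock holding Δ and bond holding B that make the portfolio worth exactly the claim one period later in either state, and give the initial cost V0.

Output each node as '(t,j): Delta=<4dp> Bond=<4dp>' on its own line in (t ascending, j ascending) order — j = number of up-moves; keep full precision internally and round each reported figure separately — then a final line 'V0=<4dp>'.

Risk-neutral probability p* = (R−d)/(u−d) = (1.02−0.68)/(1.24−0.68) = 0.6071.
Payoff layer (t=2): V(2,0)=0.0000, V(2,1)=0.0000, V(2,2)=106.0944
  t=1,j=0: stock 46.9200 → up 58.1808 (V=0.0000), down 31.9056 (V=0.0000). Price 0.0000; hedge Δ=0.0000, bond B=0.0000.
  t=1,j=1: stock 85.5600 → up 106.0944 (V=106.0944), down 58.1808 (V=0.0000). Price 63.1514; hedge Δ=2.2143, bond B=-126.3029.
  t=0,j=0: stock 69.0000 → up 85.5600 (V=63.1514), down 46.9200 (V=0.0000). Price 37.5901; hedge Δ=1.6344, bond B=-75.1803.
The time-0 hedge costs 37.5901, which is the no-arbitrage price.

(0,0): Delta=1.6344 Bond=-75.1803
(1,0): Delta=0.0000 Bond=0.0000
(1,1): Delta=2.2143 Bond=-126.3029
V0=37.5901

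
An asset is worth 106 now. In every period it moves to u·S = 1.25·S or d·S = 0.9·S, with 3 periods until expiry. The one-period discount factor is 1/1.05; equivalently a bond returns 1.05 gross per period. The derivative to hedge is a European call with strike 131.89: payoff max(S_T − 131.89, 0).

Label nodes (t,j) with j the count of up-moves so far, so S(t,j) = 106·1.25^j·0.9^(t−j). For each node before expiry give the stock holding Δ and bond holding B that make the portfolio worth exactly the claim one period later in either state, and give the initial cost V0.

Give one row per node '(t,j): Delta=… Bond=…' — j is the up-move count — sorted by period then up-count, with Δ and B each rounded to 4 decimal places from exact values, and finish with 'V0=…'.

Risk-neutral probability p* = (R−d)/(u−d) = (1.05−0.9)/(1.25−0.9) = 0.4286.
Payoff layer (t=3): V(3,0)=0.0000, V(3,1)=0.0000, V(3,2)=17.1725, V(3,3)=75.1413
(2,0): S=85.8600. Δ = (V_up−V_dn)/(S_up−S_dn) = (0.0000−0.0000)/(107.3250−77.2740) = 0.0000. V = [p*·0.0000 + (1−p*)·0.0000]/1.05 = 0.0000. B = V − Δ·S = 0.0000.
(2,1): S=119.2500. Δ = (V_up−V_dn)/(S_up−S_dn) = (17.1725−0.0000)/(149.0625−107.3250) = 0.4114. V = [p*·17.1725 + (1−p*)·0.0000]/1.05 = 7.0092. B = V − Δ·S = -42.0551.
(2,2): S=165.6250. Δ = (V_up−V_dn)/(S_up−S_dn) = (75.1413−17.1725)/(207.0312−149.0625) = 1.0000. V = [p*·75.1413 + (1−p*)·17.1725]/1.05 = 40.0155. B = V − Δ·S = -125.6095.
(1,0): S=95.4000. Δ = (V_up−V_dn)/(S_up−S_dn) = (7.0092−0.0000)/(119.2500−85.8600) = 0.2099. V = [p*·7.0092 + (1−p*)·0.0000]/1.05 = 2.8609. B = V − Δ·S = -17.1653.
(1,1): S=132.5000. Δ = (V_up−V_dn)/(S_up−S_dn) = (40.0155−7.0092)/(165.6250−119.2500) = 0.7117. V = [p*·40.0155 + (1−p*)·7.0092]/1.05 = 20.1474. B = V − Δ·S = -74.1563.
(0,0): S=106.0000. Δ = (V_up−V_dn)/(S_up−S_dn) = (20.1474−2.8609)/(132.5000−95.4000) = 0.4659. V = [p*·20.1474 + (1−p*)·2.8609]/1.05 = 9.7804. B = V − Δ·S = -39.6096.
The time-0 hedge costs 9.7804, which is the no-arbitrage price.

(0,0): Delta=0.4659 Bond=-39.6096
(1,0): Delta=0.2099 Bond=-17.1653
(1,1): Delta=0.7117 Bond=-74.1563
(2,0): Delta=0.0000 Bond=0.0000
(2,1): Delta=0.4114 Bond=-42.0551
(2,2): Delta=1.0000 Bond=-125.6095
V0=9.7804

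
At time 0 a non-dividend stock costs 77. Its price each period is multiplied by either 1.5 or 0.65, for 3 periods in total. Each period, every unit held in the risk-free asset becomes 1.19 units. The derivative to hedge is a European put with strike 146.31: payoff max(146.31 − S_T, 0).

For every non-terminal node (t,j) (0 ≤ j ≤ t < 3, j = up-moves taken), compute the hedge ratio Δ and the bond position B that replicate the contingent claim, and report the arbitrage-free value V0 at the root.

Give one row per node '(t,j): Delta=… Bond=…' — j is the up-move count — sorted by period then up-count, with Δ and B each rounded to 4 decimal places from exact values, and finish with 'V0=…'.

No-arbitrage ⇒ martingale measure with p* = (R−d)/(u−d) = 0.6353.
Terminal payoffs: V(3,0)=125.1639, V(3,1)=97.5112, V(3,2)=33.6975, V(3,3)=0.0000
Node (2,0) S=32.5325: V=(p*·97.5112+(1−p*)·125.1639)/1.19=90.4171; Δ=(97.5112−125.1639)/(48.7988−21.1461)=-1.0000; B=V−Δ·S=122.9496
Node (2,1) S=75.0750: V=(p*·33.6975+(1−p*)·97.5112)/1.19=47.8746; Δ=(33.6975−97.5112)/(112.6125−48.7988)=-1.0000; B=V−Δ·S=122.9496
Node (2,2) S=173.2500: V=(p*·0.0000+(1−p*)·33.6975)/1.19=10.3275; Δ=(0.0000−33.6975)/(259.8750−112.6125)=-0.2288; B=V−Δ·S=49.9716
Node (1,0) S=50.0500: V=(p*·47.8746+(1−p*)·90.4171)/1.19=53.2690; Δ=(47.8746−90.4171)/(75.0750−32.5325)=-1.0000; B=V−Δ·S=103.3190
Node (1,1) S=115.5000: V=(p*·10.3275+(1−p*)·47.8746)/1.19=20.1858; Δ=(10.3275−47.8746)/(173.2500−75.0750)=-0.3825; B=V−Δ·S=64.3589
Node (0,0) S=77.0000: V=(p*·20.1858+(1−p*)·53.2690)/1.19=27.1020; Δ=(20.1858−53.2690)/(115.5000−50.0500)=-0.5055; B=V−Δ·S=66.0234
Each (Δ,B) replicates both successor values, so the strategy is self-financing and V0 is arbitrage-free.

(0,0): Delta=-0.5055 Bond=66.0234
(1,0): Delta=-1.0000 Bond=103.3190
(1,1): Delta=-0.3825 Bond=64.3589
(2,0): Delta=-1.0000 Bond=122.9496
(2,1): Delta=-1.0000 Bond=122.9496
(2,2): Delta=-0.2288 Bond=49.9716
V0=27.1020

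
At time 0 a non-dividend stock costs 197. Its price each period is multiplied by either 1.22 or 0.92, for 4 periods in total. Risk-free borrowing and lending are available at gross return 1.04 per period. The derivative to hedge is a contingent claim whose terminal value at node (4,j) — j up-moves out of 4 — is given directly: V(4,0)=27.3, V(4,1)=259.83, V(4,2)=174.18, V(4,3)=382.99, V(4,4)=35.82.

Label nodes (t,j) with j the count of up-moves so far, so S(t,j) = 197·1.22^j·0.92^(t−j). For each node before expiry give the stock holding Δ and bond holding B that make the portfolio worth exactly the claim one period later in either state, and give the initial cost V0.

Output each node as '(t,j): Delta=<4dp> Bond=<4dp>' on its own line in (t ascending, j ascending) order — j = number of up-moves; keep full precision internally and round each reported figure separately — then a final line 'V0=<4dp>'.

(0,0): Delta=0.7693 Bond=30.7530
(1,0): Delta=1.2925 Bond=-62.8318
(1,1): Delta=0.1776 Bond=174.2056
(2,0): Delta=2.0233 Bond=-187.2034
(2,1): Delta=0.4658 Bond=117.4424
(2,2): Delta=-0.1485 Bond=276.7710
(3,0): Delta=5.0528 Bond=-659.4154
(3,1): Delta=-1.4035 Bond=502.3942
(3,2): Delta=2.5802 Bond=-448.2410
(3,3): Delta=-3.2350 Bond=1391.9660
V0=182.3094

Under the risk-neutral measure, an up-move has probability p* = (R−d)/(u−d) = 0.4000 and values discount at R = 1.04.
Terminal values V(4,·): V(4,0)=27.3000, V(4,1)=259.8300, V(4,2)=174.1800, V(4,3)=382.9900, V(4,4)=35.8200
(3,0): S=153.4015. Δ = (V_up−V_dn)/(S_up−S_dn) = (259.8300−27.3000)/(187.1499−141.1294) = 5.0528. V = [p*·259.8300 + (1−p*)·27.3000]/1.04 = 115.6846. B = V − Δ·S = -659.4154.
(3,1): S=203.4238. Δ = (V_up−V_dn)/(S_up−S_dn) = (174.1800−259.8300)/(248.1770−187.1499) = -1.4035. V = [p*·174.1800 + (1−p*)·259.8300]/1.04 = 216.8942. B = V − Δ·S = 502.3942.
(3,2): S=269.7576. Δ = (V_up−V_dn)/(S_up−S_dn) = (382.9900−174.1800)/(329.1043−248.1770) = 2.5802. V = [p*·382.9900 + (1−p*)·174.1800]/1.04 = 247.7923. B = V − Δ·S = -448.2410.
(3,3): S=357.7221. Δ = (V_up−V_dn)/(S_up−S_dn) = (35.8200−382.9900)/(436.4209−329.1043) = -3.2350. V = [p*·35.8200 + (1−p*)·382.9900]/1.04 = 234.7327. B = V − Δ·S = 1391.9660.
(2,0): S=166.7408. Δ = (V_up−V_dn)/(S_up−S_dn) = (216.8942−115.6846)/(203.4238−153.4015) = 2.0233. V = [p*·216.8942 + (1−p*)·115.6846]/1.04 = 150.1620. B = V − Δ·S = -187.2034.
(2,1): S=221.1128. Δ = (V_up−V_dn)/(S_up−S_dn) = (247.7923−216.8942)/(269.7576−203.4238) = 0.4658. V = [p*·247.7923 + (1−p*)·216.8942]/1.04 = 220.4360. B = V − Δ·S = 117.4424.
(2,2): S=293.2148. Δ = (V_up−V_dn)/(S_up−S_dn) = (234.7327−247.7923)/(357.7221−269.7576) = -0.1485. V = [p*·234.7327 + (1−p*)·247.7923]/1.04 = 233.2389. B = V − Δ·S = 276.7710.
(1,0): S=181.2400. Δ = (V_up−V_dn)/(S_up−S_dn) = (220.4360−150.1620)/(221.1128−166.7408) = 1.2925. V = [p*·220.4360 + (1−p*)·150.1620]/1.04 = 171.4150. B = V − Δ·S = -62.8318.
(1,1): S=240.3400. Δ = (V_up−V_dn)/(S_up−S_dn) = (233.2389−220.4360)/(293.2148−221.1128) = 0.1776. V = [p*·233.2389 + (1−p*)·220.4360]/1.04 = 216.8819. B = V − Δ·S = 174.2056.
(0,0): S=197.0000. Δ = (V_up−V_dn)/(S_up−S_dn) = (216.8819−171.4150)/(240.3400−181.2400) = 0.7693. V = [p*·216.8819 + (1−p*)·171.4150]/1.04 = 182.3094. B = V − Δ·S = 30.7530.
Root portfolio cost Δ·197+B reproduces V0=182.3094.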